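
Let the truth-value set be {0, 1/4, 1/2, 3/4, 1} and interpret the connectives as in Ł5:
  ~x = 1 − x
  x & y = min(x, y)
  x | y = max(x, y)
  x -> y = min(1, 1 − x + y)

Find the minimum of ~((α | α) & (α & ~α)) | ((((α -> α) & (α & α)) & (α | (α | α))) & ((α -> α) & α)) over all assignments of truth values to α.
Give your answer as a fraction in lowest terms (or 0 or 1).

Take α = 1/2:
α | α = 1/2 | 1/2 = 1/2
~α = ~1/2 = 1/2
α & ~α = 1/2 & 1/2 = 1/2
(α | α) & (α & ~α) = 1/2 & 1/2 = 1/2
~((α | α) & (α & ~α)) = ~1/2 = 1/2
α -> α = 1/2 -> 1/2 = 1
α & α = 1/2 & 1/2 = 1/2
(α -> α) & (α & α) = 1 & 1/2 = 1/2
α | α = 1/2 | 1/2 = 1/2
α | (α | α) = 1/2 | 1/2 = 1/2
((α -> α) & (α & α)) & (α | (α | α)) = 1/2 & 1/2 = 1/2
α -> α = 1/2 -> 1/2 = 1
(α -> α) & α = 1 & 1/2 = 1/2
(((α -> α) & (α & α)) & (α | (α | α))) & ((α -> α) & α) = 1/2 & 1/2 = 1/2
~((α | α) & (α & ~α)) | ((((α -> α) & (α & α)) & (α | (α | α))) & ((α -> α) & α)) = 1/2 | 1/2 = 1/2
No assignment yields a value below 1/2, so this is the minimum.

1/2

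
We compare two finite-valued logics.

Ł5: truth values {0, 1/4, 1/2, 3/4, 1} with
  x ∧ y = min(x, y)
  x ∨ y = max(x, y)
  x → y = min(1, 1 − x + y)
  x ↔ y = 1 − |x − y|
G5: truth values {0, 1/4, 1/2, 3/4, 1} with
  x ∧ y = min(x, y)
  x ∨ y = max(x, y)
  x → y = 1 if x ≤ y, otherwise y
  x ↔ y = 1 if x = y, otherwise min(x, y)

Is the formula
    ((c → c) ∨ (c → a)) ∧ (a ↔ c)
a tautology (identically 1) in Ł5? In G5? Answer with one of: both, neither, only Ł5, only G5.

In Ł5: at a = 0, c = 1/4 the value is 3/4 — not a tautology.
In G5: at a = 0, c = 1/4 the value is 0 — not a tautology.

neither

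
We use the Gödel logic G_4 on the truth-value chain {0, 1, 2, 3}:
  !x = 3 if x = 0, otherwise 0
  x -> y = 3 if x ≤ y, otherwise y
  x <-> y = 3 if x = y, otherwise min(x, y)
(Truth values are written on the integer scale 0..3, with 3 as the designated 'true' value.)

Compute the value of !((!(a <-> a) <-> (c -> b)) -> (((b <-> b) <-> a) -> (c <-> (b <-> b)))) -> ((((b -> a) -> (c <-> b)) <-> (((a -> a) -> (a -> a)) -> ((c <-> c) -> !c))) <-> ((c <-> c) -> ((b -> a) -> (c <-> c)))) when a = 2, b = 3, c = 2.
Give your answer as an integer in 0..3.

3

a <-> a = 2 <-> 2 = 3
!(a <-> a) = !3 = 0
c -> b = 2 -> 3 = 3
!(a <-> a) <-> (c -> b) = 0 <-> 3 = 0
b <-> b = 3 <-> 3 = 3
(b <-> b) <-> a = 3 <-> 2 = 2
b <-> b = 3 <-> 3 = 3
c <-> (b <-> b) = 2 <-> 3 = 2
((b <-> b) <-> a) -> (c <-> (b <-> b)) = 2 -> 2 = 3
(!(a <-> a) <-> (c -> b)) -> (((b <-> b) <-> a) -> (c <-> (b <-> b))) = 0 -> 3 = 3
!((!(a <-> a) <-> (c -> b)) -> (((b <-> b) <-> a) -> (c <-> (b <-> b)))) = !3 = 0
b -> a = 3 -> 2 = 2
c <-> b = 2 <-> 3 = 2
(b -> a) -> (c <-> b) = 2 -> 2 = 3
a -> a = 2 -> 2 = 3
a -> a = 2 -> 2 = 3
(a -> a) -> (a -> a) = 3 -> 3 = 3
c <-> c = 2 <-> 2 = 3
!c = !2 = 0
(c <-> c) -> !c = 3 -> 0 = 0
((a -> a) -> (a -> a)) -> ((c <-> c) -> !c) = 3 -> 0 = 0
((b -> a) -> (c <-> b)) <-> (((a -> a) -> (a -> a)) -> ((c <-> c) -> !c)) = 3 <-> 0 = 0
c <-> c = 2 <-> 2 = 3
b -> a = 3 -> 2 = 2
c <-> c = 2 <-> 2 = 3
(b -> a) -> (c <-> c) = 2 -> 3 = 3
(c <-> c) -> ((b -> a) -> (c <-> c)) = 3 -> 3 = 3
(((b -> a) -> (c <-> b)) <-> (((a -> a) -> (a -> a)) -> ((c <-> c) -> !c))) <-> ((c <-> c) -> ((b -> a) -> (c <-> c))) = 0 <-> 3 = 0
!((!(a <-> a) <-> (c -> b)) -> (((b <-> b) <-> a) -> (c <-> (b <-> b)))) -> ((((b -> a) -> (c <-> b)) <-> (((a -> a) -> (a -> a)) -> ((c <-> c) -> !c))) <-> ((c <-> c) -> ((b -> a) -> (c <-> c)))) = 0 -> 0 = 3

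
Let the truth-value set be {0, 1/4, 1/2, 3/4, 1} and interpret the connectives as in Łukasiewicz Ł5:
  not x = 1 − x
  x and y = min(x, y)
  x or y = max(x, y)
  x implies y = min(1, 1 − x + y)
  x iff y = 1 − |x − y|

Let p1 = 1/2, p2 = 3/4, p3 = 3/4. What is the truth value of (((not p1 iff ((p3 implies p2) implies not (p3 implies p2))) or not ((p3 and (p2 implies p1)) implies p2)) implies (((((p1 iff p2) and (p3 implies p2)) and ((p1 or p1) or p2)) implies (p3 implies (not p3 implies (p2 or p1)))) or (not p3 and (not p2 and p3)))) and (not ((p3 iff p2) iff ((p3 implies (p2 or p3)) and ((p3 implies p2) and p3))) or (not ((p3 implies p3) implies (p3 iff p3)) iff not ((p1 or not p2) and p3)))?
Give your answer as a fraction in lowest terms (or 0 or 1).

1/2

not p1 = not 1/2 = 1/2
p3 implies p2 = 3/4 implies 3/4 = 1
p3 implies p2 = 3/4 implies 3/4 = 1
not (p3 implies p2) = not 1 = 0
(p3 implies p2) implies not (p3 implies p2) = 1 implies 0 = 0
not p1 iff ((p3 implies p2) implies not (p3 implies p2)) = 1/2 iff 0 = 1/2
p2 implies p1 = 3/4 implies 1/2 = 3/4
p3 and (p2 implies p1) = 3/4 and 3/4 = 3/4
(p3 and (p2 implies p1)) implies p2 = 3/4 implies 3/4 = 1
not ((p3 and (p2 implies p1)) implies p2) = not 1 = 0
(not p1 iff ((p3 implies p2) implies not (p3 implies p2))) or not ((p3 and (p2 implies p1)) implies p2) = 1/2 or 0 = 1/2
p1 iff p2 = 1/2 iff 3/4 = 3/4
p3 implies p2 = 3/4 implies 3/4 = 1
(p1 iff p2) and (p3 implies p2) = 3/4 and 1 = 3/4
p1 or p1 = 1/2 or 1/2 = 1/2
(p1 or p1) or p2 = 1/2 or 3/4 = 3/4
((p1 iff p2) and (p3 implies p2)) and ((p1 or p1) or p2) = 3/4 and 3/4 = 3/4
not p3 = not 3/4 = 1/4
p2 or p1 = 3/4 or 1/2 = 3/4
not p3 implies (p2 or p1) = 1/4 implies 3/4 = 1
p3 implies (not p3 implies (p2 or p1)) = 3/4 implies 1 = 1
(((p1 iff p2) and (p3 implies p2)) and ((p1 or p1) or p2)) implies (p3 implies (not p3 implies (p2 or p1))) = 3/4 implies 1 = 1
not p3 = not 3/4 = 1/4
not p2 = not 3/4 = 1/4
not p2 and p3 = 1/4 and 3/4 = 1/4
not p3 and (not p2 and p3) = 1/4 and 1/4 = 1/4
((((p1 iff p2) and (p3 implies p2)) and ((p1 or p1) or p2)) implies (p3 implies (not p3 implies (p2 or p1)))) or (not p3 and (not p2 and p3)) = 1 or 1/4 = 1
((not p1 iff ((p3 implies p2) implies not (p3 implies p2))) or not ((p3 and (p2 implies p1)) implies p2)) implies (((((p1 iff p2) and (p3 implies p2)) and ((p1 or p1) or p2)) implies (p3 implies (not p3 implies (p2 or p1)))) or (not p3 and (not p2 and p3))) = 1/2 implies 1 = 1
p3 iff p2 = 3/4 iff 3/4 = 1
p2 or p3 = 3/4 or 3/4 = 3/4
p3 implies (p2 or p3) = 3/4 implies 3/4 = 1
p3 implies p2 = 3/4 implies 3/4 = 1
(p3 implies p2) and p3 = 1 and 3/4 = 3/4
(p3 implies (p2 or p3)) and ((p3 implies p2) and p3) = 1 and 3/4 = 3/4
(p3 iff p2) iff ((p3 implies (p2 or p3)) and ((p3 implies p2) and p3)) = 1 iff 3/4 = 3/4
not ((p3 iff p2) iff ((p3 implies (p2 or p3)) and ((p3 implies p2) and p3))) = not 3/4 = 1/4
p3 implies p3 = 3/4 implies 3/4 = 1
p3 iff p3 = 3/4 iff 3/4 = 1
(p3 implies p3) implies (p3 iff p3) = 1 implies 1 = 1
not ((p3 implies p3) implies (p3 iff p3)) = not 1 = 0
not p2 = not 3/4 = 1/4
p1 or not p2 = 1/2 or 1/4 = 1/2
(p1 or not p2) and p3 = 1/2 and 3/4 = 1/2
not ((p1 or not p2) and p3) = not 1/2 = 1/2
not ((p3 implies p3) implies (p3 iff p3)) iff not ((p1 or not p2) and p3) = 0 iff 1/2 = 1/2
not ((p3 iff p2) iff ((p3 implies (p2 or p3)) and ((p3 implies p2) and p3))) or (not ((p3 implies p3) implies (p3 iff p3)) iff not ((p1 or not p2) and p3)) = 1/4 or 1/2 = 1/2
(((not p1 iff ((p3 implies p2) implies not (p3 implies p2))) or not ((p3 and (p2 implies p1)) implies p2)) implies (((((p1 iff p2) and (p3 implies p2)) and ((p1 or p1) or p2)) implies (p3 implies (not p3 implies (p2 or p1)))) or (not p3 and (not p2 and p3)))) and (not ((p3 iff p2) iff ((p3 implies (p2 or p3)) and ((p3 implies p2) and p3))) or (not ((p3 implies p3) implies (p3 iff p3)) iff not ((p1 or not p2) and p3))) = 1 and 1/2 = 1/2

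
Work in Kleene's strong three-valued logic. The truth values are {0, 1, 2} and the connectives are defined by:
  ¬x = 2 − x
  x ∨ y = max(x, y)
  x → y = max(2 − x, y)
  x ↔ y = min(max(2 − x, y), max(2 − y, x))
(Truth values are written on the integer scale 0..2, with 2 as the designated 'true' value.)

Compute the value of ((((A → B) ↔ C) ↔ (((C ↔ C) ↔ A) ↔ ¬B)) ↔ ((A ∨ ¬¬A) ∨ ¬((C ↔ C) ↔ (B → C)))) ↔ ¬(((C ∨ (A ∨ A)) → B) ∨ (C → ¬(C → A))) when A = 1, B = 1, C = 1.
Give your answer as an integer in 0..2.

A → B = 1 → 1 = 1
(A → B) ↔ C = 1 ↔ 1 = 1
C ↔ C = 1 ↔ 1 = 1
(C ↔ C) ↔ A = 1 ↔ 1 = 1
¬B = ¬1 = 1
((C ↔ C) ↔ A) ↔ ¬B = 1 ↔ 1 = 1
((A → B) ↔ C) ↔ (((C ↔ C) ↔ A) ↔ ¬B) = 1 ↔ 1 = 1
¬A = ¬1 = 1
¬¬A = ¬1 = 1
A ∨ ¬¬A = 1 ∨ 1 = 1
C ↔ C = 1 ↔ 1 = 1
B → C = 1 → 1 = 1
(C ↔ C) ↔ (B → C) = 1 ↔ 1 = 1
¬((C ↔ C) ↔ (B → C)) = ¬1 = 1
(A ∨ ¬¬A) ∨ ¬((C ↔ C) ↔ (B → C)) = 1 ∨ 1 = 1
(((A → B) ↔ C) ↔ (((C ↔ C) ↔ A) ↔ ¬B)) ↔ ((A ∨ ¬¬A) ∨ ¬((C ↔ C) ↔ (B → C))) = 1 ↔ 1 = 1
A ∨ A = 1 ∨ 1 = 1
C ∨ (A ∨ A) = 1 ∨ 1 = 1
(C ∨ (A ∨ A)) → B = 1 → 1 = 1
C → A = 1 → 1 = 1
¬(C → A) = ¬1 = 1
C → ¬(C → A) = 1 → 1 = 1
((C ∨ (A ∨ A)) → B) ∨ (C → ¬(C → A)) = 1 ∨ 1 = 1
¬(((C ∨ (A ∨ A)) → B) ∨ (C → ¬(C → A))) = ¬1 = 1
((((A → B) ↔ C) ↔ (((C ↔ C) ↔ A) ↔ ¬B)) ↔ ((A ∨ ¬¬A) ∨ ¬((C ↔ C) ↔ (B → C)))) ↔ ¬(((C ∨ (A ∨ A)) → B) ∨ (C → ¬(C → A))) = 1 ↔ 1 = 1

1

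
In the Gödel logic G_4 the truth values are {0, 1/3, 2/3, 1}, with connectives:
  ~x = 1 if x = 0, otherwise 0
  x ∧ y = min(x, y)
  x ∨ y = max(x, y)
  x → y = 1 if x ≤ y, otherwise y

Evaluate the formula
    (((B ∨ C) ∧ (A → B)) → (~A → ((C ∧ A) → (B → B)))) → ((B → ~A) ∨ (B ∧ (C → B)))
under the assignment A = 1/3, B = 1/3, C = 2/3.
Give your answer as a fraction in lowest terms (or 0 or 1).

B ∨ C = 1/3 ∨ 2/3 = 2/3
A → B = 1/3 → 1/3 = 1
(B ∨ C) ∧ (A → B) = 2/3 ∧ 1 = 2/3
~A = ~1/3 = 0
C ∧ A = 2/3 ∧ 1/3 = 1/3
B → B = 1/3 → 1/3 = 1
(C ∧ A) → (B → B) = 1/3 → 1 = 1
~A → ((C ∧ A) → (B → B)) = 0 → 1 = 1
((B ∨ C) ∧ (A → B)) → (~A → ((C ∧ A) → (B → B))) = 2/3 → 1 = 1
~A = ~1/3 = 0
B → ~A = 1/3 → 0 = 0
C → B = 2/3 → 1/3 = 1/3
B ∧ (C → B) = 1/3 ∧ 1/3 = 1/3
(B → ~A) ∨ (B ∧ (C → B)) = 0 ∨ 1/3 = 1/3
(((B ∨ C) ∧ (A → B)) → (~A → ((C ∧ A) → (B → B)))) → ((B → ~A) ∨ (B ∧ (C → B))) = 1 → 1/3 = 1/3

1/3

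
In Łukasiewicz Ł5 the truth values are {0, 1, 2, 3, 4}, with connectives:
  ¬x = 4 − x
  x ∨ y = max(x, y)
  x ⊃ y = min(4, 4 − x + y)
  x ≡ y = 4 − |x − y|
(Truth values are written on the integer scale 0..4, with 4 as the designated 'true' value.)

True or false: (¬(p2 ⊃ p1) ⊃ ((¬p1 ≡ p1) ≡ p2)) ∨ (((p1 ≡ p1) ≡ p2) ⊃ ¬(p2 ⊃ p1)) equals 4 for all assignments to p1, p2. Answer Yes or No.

Counterexample: take p1 = 1, p2 = 4.
p2 ⊃ p1 = 4 ⊃ 1 = 1
¬(p2 ⊃ p1) = ¬1 = 3
¬p1 = ¬1 = 3
¬p1 ≡ p1 = 3 ≡ 1 = 2
(¬p1 ≡ p1) ≡ p2 = 2 ≡ 4 = 2
¬(p2 ⊃ p1) ⊃ ((¬p1 ≡ p1) ≡ p2) = 3 ⊃ 2 = 3
p1 ≡ p1 = 1 ≡ 1 = 4
(p1 ≡ p1) ≡ p2 = 4 ≡ 4 = 4
p2 ⊃ p1 = 4 ⊃ 1 = 1
¬(p2 ⊃ p1) = ¬1 = 3
((p1 ≡ p1) ≡ p2) ⊃ ¬(p2 ⊃ p1) = 4 ⊃ 3 = 3
(¬(p2 ⊃ p1) ⊃ ((¬p1 ≡ p1) ≡ p2)) ∨ (((p1 ≡ p1) ≡ p2) ⊃ ¬(p2 ⊃ p1)) = 3 ∨ 3 = 3
This gives 3 ≠ 4.

No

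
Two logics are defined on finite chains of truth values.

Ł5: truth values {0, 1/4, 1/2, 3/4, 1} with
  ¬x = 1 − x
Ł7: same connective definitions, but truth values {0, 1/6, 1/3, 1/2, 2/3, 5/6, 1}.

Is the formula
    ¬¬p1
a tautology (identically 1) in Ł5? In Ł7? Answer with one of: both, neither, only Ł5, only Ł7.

In Ł5: at p1 = 0 the value is 0 — not a tautology.
In Ł7: at p1 = 0 the value is 0 — not a tautology.

neither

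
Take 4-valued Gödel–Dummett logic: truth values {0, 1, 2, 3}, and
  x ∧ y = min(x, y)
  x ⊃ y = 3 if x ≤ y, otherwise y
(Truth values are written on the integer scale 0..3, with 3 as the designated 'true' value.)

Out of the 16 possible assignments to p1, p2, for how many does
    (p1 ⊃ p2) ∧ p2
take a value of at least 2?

8

p1 = 0, p2 = 0 ↦ 0  <
p1 = 0, p2 = 1 ↦ 1  <
p1 = 0, p2 = 2 ↦ 2  ≥
p1 = 0, p2 = 3 ↦ 3  ≥
p1 = 1, p2 = 0 ↦ 0  <
p1 = 1, p2 = 1 ↦ 1  <
p1 = 1, p2 = 2 ↦ 2  ≥
p1 = 1, p2 = 3 ↦ 3  ≥
p1 = 2, p2 = 0 ↦ 0  <
p1 = 2, p2 = 1 ↦ 1  <
p1 = 2, p2 = 2 ↦ 2  ≥
p1 = 2, p2 = 3 ↦ 3  ≥
p1 = 3, p2 = 0 ↦ 0  <
p1 = 3, p2 = 1 ↦ 1  <
p1 = 3, p2 = 2 ↦ 2  ≥
p1 = 3, p2 = 3 ↦ 3  ≥
So 8 of the 16 assignments meet the threshold.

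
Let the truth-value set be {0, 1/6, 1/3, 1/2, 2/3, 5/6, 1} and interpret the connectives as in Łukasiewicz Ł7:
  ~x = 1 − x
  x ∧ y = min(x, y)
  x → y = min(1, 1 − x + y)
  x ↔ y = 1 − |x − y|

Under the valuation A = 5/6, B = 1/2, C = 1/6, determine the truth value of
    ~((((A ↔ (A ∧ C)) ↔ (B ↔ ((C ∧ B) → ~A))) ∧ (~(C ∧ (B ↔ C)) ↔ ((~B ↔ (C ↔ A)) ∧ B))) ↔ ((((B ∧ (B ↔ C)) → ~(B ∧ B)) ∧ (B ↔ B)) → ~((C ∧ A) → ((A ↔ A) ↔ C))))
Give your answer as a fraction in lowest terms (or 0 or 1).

2/3

A ∧ C = 5/6 ∧ 1/6 = 1/6
A ↔ (A ∧ C) = 5/6 ↔ 1/6 = 1/3
C ∧ B = 1/6 ∧ 1/2 = 1/6
~A = ~5/6 = 1/6
(C ∧ B) → ~A = 1/6 → 1/6 = 1
B ↔ ((C ∧ B) → ~A) = 1/2 ↔ 1 = 1/2
(A ↔ (A ∧ C)) ↔ (B ↔ ((C ∧ B) → ~A)) = 1/3 ↔ 1/2 = 5/6
B ↔ C = 1/2 ↔ 1/6 = 2/3
C ∧ (B ↔ C) = 1/6 ∧ 2/3 = 1/6
~(C ∧ (B ↔ C)) = ~1/6 = 5/6
~B = ~1/2 = 1/2
C ↔ A = 1/6 ↔ 5/6 = 1/3
~B ↔ (C ↔ A) = 1/2 ↔ 1/3 = 5/6
(~B ↔ (C ↔ A)) ∧ B = 5/6 ∧ 1/2 = 1/2
~(C ∧ (B ↔ C)) ↔ ((~B ↔ (C ↔ A)) ∧ B) = 5/6 ↔ 1/2 = 2/3
((A ↔ (A ∧ C)) ↔ (B ↔ ((C ∧ B) → ~A))) ∧ (~(C ∧ (B ↔ C)) ↔ ((~B ↔ (C ↔ A)) ∧ B)) = 5/6 ∧ 2/3 = 2/3
B ↔ C = 1/2 ↔ 1/6 = 2/3
B ∧ (B ↔ C) = 1/2 ∧ 2/3 = 1/2
B ∧ B = 1/2 ∧ 1/2 = 1/2
~(B ∧ B) = ~1/2 = 1/2
(B ∧ (B ↔ C)) → ~(B ∧ B) = 1/2 → 1/2 = 1
B ↔ B = 1/2 ↔ 1/2 = 1
((B ∧ (B ↔ C)) → ~(B ∧ B)) ∧ (B ↔ B) = 1 ∧ 1 = 1
C ∧ A = 1/6 ∧ 5/6 = 1/6
A ↔ A = 5/6 ↔ 5/6 = 1
(A ↔ A) ↔ C = 1 ↔ 1/6 = 1/6
(C ∧ A) → ((A ↔ A) ↔ C) = 1/6 → 1/6 = 1
~((C ∧ A) → ((A ↔ A) ↔ C)) = ~1 = 0
(((B ∧ (B ↔ C)) → ~(B ∧ B)) ∧ (B ↔ B)) → ~((C ∧ A) → ((A ↔ A) ↔ C)) = 1 → 0 = 0
(((A ↔ (A ∧ C)) ↔ (B ↔ ((C ∧ B) → ~A))) ∧ (~(C ∧ (B ↔ C)) ↔ ((~B ↔ (C ↔ A)) ∧ B))) ↔ ((((B ∧ (B ↔ C)) → ~(B ∧ B)) ∧ (B ↔ B)) → ~((C ∧ A) → ((A ↔ A) ↔ C))) = 2/3 ↔ 0 = 1/3
~((((A ↔ (A ∧ C)) ↔ (B ↔ ((C ∧ B) → ~A))) ∧ (~(C ∧ (B ↔ C)) ↔ ((~B ↔ (C ↔ A)) ∧ B))) ↔ ((((B ∧ (B ↔ C)) → ~(B ∧ B)) ∧ (B ↔ B)) → ~((C ∧ A) → ((A ↔ A) ↔ C)))) = ~1/3 = 2/3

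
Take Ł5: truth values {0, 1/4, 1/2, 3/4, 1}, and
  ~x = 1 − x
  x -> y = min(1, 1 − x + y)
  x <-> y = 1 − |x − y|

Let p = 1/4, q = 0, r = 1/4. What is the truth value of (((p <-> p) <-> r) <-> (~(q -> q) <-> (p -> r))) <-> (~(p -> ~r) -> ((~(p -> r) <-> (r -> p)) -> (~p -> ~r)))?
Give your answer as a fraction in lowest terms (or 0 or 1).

3/4

p <-> p = 1/4 <-> 1/4 = 1
(p <-> p) <-> r = 1 <-> 1/4 = 1/4
q -> q = 0 -> 0 = 1
~(q -> q) = ~1 = 0
p -> r = 1/4 -> 1/4 = 1
~(q -> q) <-> (p -> r) = 0 <-> 1 = 0
((p <-> p) <-> r) <-> (~(q -> q) <-> (p -> r)) = 1/4 <-> 0 = 3/4
~r = ~1/4 = 3/4
p -> ~r = 1/4 -> 3/4 = 1
~(p -> ~r) = ~1 = 0
p -> r = 1/4 -> 1/4 = 1
~(p -> r) = ~1 = 0
r -> p = 1/4 -> 1/4 = 1
~(p -> r) <-> (r -> p) = 0 <-> 1 = 0
~p = ~1/4 = 3/4
~r = ~1/4 = 3/4
~p -> ~r = 3/4 -> 3/4 = 1
(~(p -> r) <-> (r -> p)) -> (~p -> ~r) = 0 -> 1 = 1
~(p -> ~r) -> ((~(p -> r) <-> (r -> p)) -> (~p -> ~r)) = 0 -> 1 = 1
(((p <-> p) <-> r) <-> (~(q -> q) <-> (p -> r))) <-> (~(p -> ~r) -> ((~(p -> r) <-> (r -> p)) -> (~p -> ~r))) = 3/4 <-> 1 = 3/4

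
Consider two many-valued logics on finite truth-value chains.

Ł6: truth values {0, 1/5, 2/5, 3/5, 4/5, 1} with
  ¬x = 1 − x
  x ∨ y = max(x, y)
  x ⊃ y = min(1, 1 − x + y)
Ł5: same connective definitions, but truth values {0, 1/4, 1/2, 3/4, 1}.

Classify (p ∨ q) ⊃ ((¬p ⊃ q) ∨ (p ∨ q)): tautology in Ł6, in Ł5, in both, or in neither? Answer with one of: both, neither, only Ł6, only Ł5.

In Ł6: every assignment gives 1 — tautology.
In Ł5: every assignment gives 1 — tautology.

both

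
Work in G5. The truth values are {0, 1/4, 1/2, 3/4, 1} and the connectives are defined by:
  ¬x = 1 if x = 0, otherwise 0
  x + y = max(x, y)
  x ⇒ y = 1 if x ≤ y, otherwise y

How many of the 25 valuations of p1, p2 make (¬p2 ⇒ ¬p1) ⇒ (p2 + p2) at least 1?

value 1: 9 assignments (counts)
value 3/4: 5 assignments
value 1/2: 5 assignments
value 1/4: 5 assignments
value 0: 1 assignment
So 9 of the 25 assignments meet the threshold.

9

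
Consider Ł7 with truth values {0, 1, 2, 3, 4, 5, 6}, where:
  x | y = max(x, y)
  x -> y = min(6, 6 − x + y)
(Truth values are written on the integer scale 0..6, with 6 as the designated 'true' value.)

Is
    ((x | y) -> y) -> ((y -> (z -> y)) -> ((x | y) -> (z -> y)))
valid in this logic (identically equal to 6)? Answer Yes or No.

At x = 1, y = 4, z = 0, for instance:
x | y = 1 | 4 = 4
(x | y) -> y = 4 -> 4 = 6
z -> y = 0 -> 4 = 6
y -> (z -> y) = 4 -> 6 = 6
(x | y) -> (z -> y) = 4 -> 6 = 6
(y -> (z -> y)) -> ((x | y) -> (z -> y)) = 6 -> 6 = 6
((x | y) -> y) -> ((y -> (z -> y)) -> ((x | y) -> (z -> y))) = 6 -> 6 = 6
and checking the remaining 342 assignments likewise gives ≥ 6 in every case.

Yes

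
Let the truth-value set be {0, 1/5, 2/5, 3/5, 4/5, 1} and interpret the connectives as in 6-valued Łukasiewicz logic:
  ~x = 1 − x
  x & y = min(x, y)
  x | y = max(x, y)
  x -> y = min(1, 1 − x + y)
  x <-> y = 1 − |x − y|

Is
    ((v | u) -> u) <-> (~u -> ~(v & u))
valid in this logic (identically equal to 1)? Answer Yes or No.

Counterexample: take u = 0, v = 1/5.
v | u = 1/5 | 0 = 1/5
(v | u) -> u = 1/5 -> 0 = 4/5
~u = ~0 = 1
v & u = 1/5 & 0 = 0
~(v & u) = ~0 = 1
~u -> ~(v & u) = 1 -> 1 = 1
((v | u) -> u) <-> (~u -> ~(v & u)) = 4/5 <-> 1 = 4/5
This gives 4/5 ≠ 1.

No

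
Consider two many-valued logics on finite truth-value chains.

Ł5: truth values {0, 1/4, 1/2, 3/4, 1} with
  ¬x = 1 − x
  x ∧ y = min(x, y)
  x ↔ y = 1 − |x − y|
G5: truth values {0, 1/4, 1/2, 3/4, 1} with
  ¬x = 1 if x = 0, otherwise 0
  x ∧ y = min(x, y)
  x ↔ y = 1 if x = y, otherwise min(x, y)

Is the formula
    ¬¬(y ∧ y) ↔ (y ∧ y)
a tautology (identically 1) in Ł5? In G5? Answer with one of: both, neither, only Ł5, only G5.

In Ł5: every assignment gives 1 — tautology.
In G5: at y = 1/4 the value is 1/4 — not a tautology.

only Ł5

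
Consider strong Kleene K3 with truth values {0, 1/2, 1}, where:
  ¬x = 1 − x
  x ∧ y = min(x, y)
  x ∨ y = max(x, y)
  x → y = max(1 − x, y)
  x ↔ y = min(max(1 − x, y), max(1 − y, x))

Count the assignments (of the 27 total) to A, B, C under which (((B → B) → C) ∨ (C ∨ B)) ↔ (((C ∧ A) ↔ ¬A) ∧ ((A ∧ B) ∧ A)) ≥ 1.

4

value 1: 4 assignments (counts)
value 1/2: 14 assignments
value 0: 9 assignments
So 4 of the 27 assignments meet the threshold.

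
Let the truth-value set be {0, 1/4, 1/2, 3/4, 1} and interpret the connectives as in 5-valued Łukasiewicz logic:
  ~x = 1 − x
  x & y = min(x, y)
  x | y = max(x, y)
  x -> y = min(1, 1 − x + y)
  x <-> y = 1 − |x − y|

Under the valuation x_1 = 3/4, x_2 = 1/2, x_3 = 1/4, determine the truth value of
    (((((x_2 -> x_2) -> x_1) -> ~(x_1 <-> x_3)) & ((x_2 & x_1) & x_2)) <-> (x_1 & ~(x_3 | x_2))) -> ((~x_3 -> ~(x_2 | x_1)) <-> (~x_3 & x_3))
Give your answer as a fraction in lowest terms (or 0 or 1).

x_2 -> x_2 = 1/2 -> 1/2 = 1
(x_2 -> x_2) -> x_1 = 1 -> 3/4 = 3/4
x_1 <-> x_3 = 3/4 <-> 1/4 = 1/2
~(x_1 <-> x_3) = ~1/2 = 1/2
((x_2 -> x_2) -> x_1) -> ~(x_1 <-> x_3) = 3/4 -> 1/2 = 3/4
x_2 & x_1 = 1/2 & 3/4 = 1/2
(x_2 & x_1) & x_2 = 1/2 & 1/2 = 1/2
(((x_2 -> x_2) -> x_1) -> ~(x_1 <-> x_3)) & ((x_2 & x_1) & x_2) = 3/4 & 1/2 = 1/2
x_3 | x_2 = 1/4 | 1/2 = 1/2
~(x_3 | x_2) = ~1/2 = 1/2
x_1 & ~(x_3 | x_2) = 3/4 & 1/2 = 1/2
((((x_2 -> x_2) -> x_1) -> ~(x_1 <-> x_3)) & ((x_2 & x_1) & x_2)) <-> (x_1 & ~(x_3 | x_2)) = 1/2 <-> 1/2 = 1
~x_3 = ~1/4 = 3/4
x_2 | x_1 = 1/2 | 3/4 = 3/4
~(x_2 | x_1) = ~3/4 = 1/4
~x_3 -> ~(x_2 | x_1) = 3/4 -> 1/4 = 1/2
~x_3 = ~1/4 = 3/4
~x_3 & x_3 = 3/4 & 1/4 = 1/4
(~x_3 -> ~(x_2 | x_1)) <-> (~x_3 & x_3) = 1/2 <-> 1/4 = 3/4
(((((x_2 -> x_2) -> x_1) -> ~(x_1 <-> x_3)) & ((x_2 & x_1) & x_2)) <-> (x_1 & ~(x_3 | x_2))) -> ((~x_3 -> ~(x_2 | x_1)) <-> (~x_3 & x_3)) = 1 -> 3/4 = 3/4

3/4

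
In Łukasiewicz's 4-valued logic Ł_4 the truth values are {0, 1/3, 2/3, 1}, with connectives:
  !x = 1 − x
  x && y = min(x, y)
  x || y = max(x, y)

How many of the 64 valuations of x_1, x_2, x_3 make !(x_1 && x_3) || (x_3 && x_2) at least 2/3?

56

value 1: 31 assignments (counts)
value 2/3: 25 assignments (counts)
value 1/3: 7 assignments
value 0: 1 assignment
So 56 of the 64 assignments meet the threshold.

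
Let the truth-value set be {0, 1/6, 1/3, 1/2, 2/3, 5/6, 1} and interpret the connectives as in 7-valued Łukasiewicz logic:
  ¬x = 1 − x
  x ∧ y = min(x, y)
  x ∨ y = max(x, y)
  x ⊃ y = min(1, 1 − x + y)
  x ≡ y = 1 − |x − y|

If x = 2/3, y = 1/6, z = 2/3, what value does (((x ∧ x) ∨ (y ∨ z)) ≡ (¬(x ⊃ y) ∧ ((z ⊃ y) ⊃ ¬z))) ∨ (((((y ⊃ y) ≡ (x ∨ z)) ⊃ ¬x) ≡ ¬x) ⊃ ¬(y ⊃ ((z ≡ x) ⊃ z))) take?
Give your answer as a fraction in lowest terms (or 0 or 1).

x ∧ x = 2/3 ∧ 2/3 = 2/3
y ∨ z = 1/6 ∨ 2/3 = 2/3
(x ∧ x) ∨ (y ∨ z) = 2/3 ∨ 2/3 = 2/3
x ⊃ y = 2/3 ⊃ 1/6 = 1/2
¬(x ⊃ y) = ¬1/2 = 1/2
z ⊃ y = 2/3 ⊃ 1/6 = 1/2
¬z = ¬2/3 = 1/3
(z ⊃ y) ⊃ ¬z = 1/2 ⊃ 1/3 = 5/6
¬(x ⊃ y) ∧ ((z ⊃ y) ⊃ ¬z) = 1/2 ∧ 5/6 = 1/2
((x ∧ x) ∨ (y ∨ z)) ≡ (¬(x ⊃ y) ∧ ((z ⊃ y) ⊃ ¬z)) = 2/3 ≡ 1/2 = 5/6
y ⊃ y = 1/6 ⊃ 1/6 = 1
x ∨ z = 2/3 ∨ 2/3 = 2/3
(y ⊃ y) ≡ (x ∨ z) = 1 ≡ 2/3 = 2/3
¬x = ¬2/3 = 1/3
((y ⊃ y) ≡ (x ∨ z)) ⊃ ¬x = 2/3 ⊃ 1/3 = 2/3
¬x = ¬2/3 = 1/3
(((y ⊃ y) ≡ (x ∨ z)) ⊃ ¬x) ≡ ¬x = 2/3 ≡ 1/3 = 2/3
z ≡ x = 2/3 ≡ 2/3 = 1
(z ≡ x) ⊃ z = 1 ⊃ 2/3 = 2/3
y ⊃ ((z ≡ x) ⊃ z) = 1/6 ⊃ 2/3 = 1
¬(y ⊃ ((z ≡ x) ⊃ z)) = ¬1 = 0
((((y ⊃ y) ≡ (x ∨ z)) ⊃ ¬x) ≡ ¬x) ⊃ ¬(y ⊃ ((z ≡ x) ⊃ z)) = 2/3 ⊃ 0 = 1/3
(((x ∧ x) ∨ (y ∨ z)) ≡ (¬(x ⊃ y) ∧ ((z ⊃ y) ⊃ ¬z))) ∨ (((((y ⊃ y) ≡ (x ∨ z)) ⊃ ¬x) ≡ ¬x) ⊃ ¬(y ⊃ ((z ≡ x) ⊃ z))) = 5/6 ∨ 1/3 = 5/6

5/6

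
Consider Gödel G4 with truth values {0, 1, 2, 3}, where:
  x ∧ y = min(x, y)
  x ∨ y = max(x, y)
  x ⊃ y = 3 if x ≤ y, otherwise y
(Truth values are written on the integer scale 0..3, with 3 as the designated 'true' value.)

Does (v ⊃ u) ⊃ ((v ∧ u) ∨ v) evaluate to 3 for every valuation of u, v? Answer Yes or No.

Counterexample: take u = 0, v = 0.
v ⊃ u = 0 ⊃ 0 = 3
v ∧ u = 0 ∧ 0 = 0
(v ∧ u) ∨ v = 0 ∨ 0 = 0
(v ⊃ u) ⊃ ((v ∧ u) ∨ v) = 3 ⊃ 0 = 0
This gives 0 ≠ 3.

No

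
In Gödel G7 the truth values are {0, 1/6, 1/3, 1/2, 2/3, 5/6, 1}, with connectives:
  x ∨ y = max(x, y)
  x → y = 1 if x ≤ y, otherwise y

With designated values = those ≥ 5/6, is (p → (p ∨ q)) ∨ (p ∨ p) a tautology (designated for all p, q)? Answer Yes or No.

Yes

At p = 1/3, q = 1/3, for instance:
p ∨ q = 1/3 ∨ 1/3 = 1/3
p → (p ∨ q) = 1/3 → 1/3 = 1
p ∨ p = 1/3 ∨ 1/3 = 1/3
(p → (p ∨ q)) ∨ (p ∨ p) = 1 ∨ 1/3 = 1
and checking the remaining 48 assignments likewise gives ≥ 5/6 in every case.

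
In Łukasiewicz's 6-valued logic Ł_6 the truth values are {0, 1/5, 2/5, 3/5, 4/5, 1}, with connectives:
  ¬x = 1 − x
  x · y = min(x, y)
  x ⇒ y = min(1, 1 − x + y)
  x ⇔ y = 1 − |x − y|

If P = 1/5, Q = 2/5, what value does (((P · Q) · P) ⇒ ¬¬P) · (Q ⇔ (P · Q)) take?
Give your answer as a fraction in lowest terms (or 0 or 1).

P · Q = 1/5 · 2/5 = 1/5
(P · Q) · P = 1/5 · 1/5 = 1/5
¬P = ¬1/5 = 4/5
¬¬P = ¬4/5 = 1/5
((P · Q) · P) ⇒ ¬¬P = 1/5 ⇒ 1/5 = 1
P · Q = 1/5 · 2/5 = 1/5
Q ⇔ (P · Q) = 2/5 ⇔ 1/5 = 4/5
(((P · Q) · P) ⇒ ¬¬P) · (Q ⇔ (P · Q)) = 1 · 4/5 = 4/5

4/5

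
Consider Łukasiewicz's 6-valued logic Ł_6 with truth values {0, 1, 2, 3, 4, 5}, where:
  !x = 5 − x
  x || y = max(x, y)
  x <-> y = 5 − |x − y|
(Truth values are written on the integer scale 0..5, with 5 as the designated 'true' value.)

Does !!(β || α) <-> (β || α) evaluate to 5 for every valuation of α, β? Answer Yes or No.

At α = 0, β = 4, for instance:
β || α = 4 || 0 = 4
!(β || α) = !4 = 1
!!(β || α) = !1 = 4
!!(β || α) <-> (β || α) = 4 <-> 4 = 5
and checking the remaining 35 assignments likewise gives ≥ 5 in every case.

Yes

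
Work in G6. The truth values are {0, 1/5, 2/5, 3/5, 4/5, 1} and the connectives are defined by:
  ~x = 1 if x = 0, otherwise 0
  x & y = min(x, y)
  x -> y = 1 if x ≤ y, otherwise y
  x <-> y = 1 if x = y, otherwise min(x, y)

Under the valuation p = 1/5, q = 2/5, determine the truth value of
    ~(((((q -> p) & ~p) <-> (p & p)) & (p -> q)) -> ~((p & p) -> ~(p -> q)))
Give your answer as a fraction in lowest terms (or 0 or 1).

q -> p = 2/5 -> 1/5 = 1/5
~p = ~1/5 = 0
(q -> p) & ~p = 1/5 & 0 = 0
p & p = 1/5 & 1/5 = 1/5
((q -> p) & ~p) <-> (p & p) = 0 <-> 1/5 = 0
p -> q = 1/5 -> 2/5 = 1
(((q -> p) & ~p) <-> (p & p)) & (p -> q) = 0 & 1 = 0
p & p = 1/5 & 1/5 = 1/5
p -> q = 1/5 -> 2/5 = 1
~(p -> q) = ~1 = 0
(p & p) -> ~(p -> q) = 1/5 -> 0 = 0
~((p & p) -> ~(p -> q)) = ~0 = 1
((((q -> p) & ~p) <-> (p & p)) & (p -> q)) -> ~((p & p) -> ~(p -> q)) = 0 -> 1 = 1
~(((((q -> p) & ~p) <-> (p & p)) & (p -> q)) -> ~((p & p) -> ~(p -> q))) = ~1 = 0

0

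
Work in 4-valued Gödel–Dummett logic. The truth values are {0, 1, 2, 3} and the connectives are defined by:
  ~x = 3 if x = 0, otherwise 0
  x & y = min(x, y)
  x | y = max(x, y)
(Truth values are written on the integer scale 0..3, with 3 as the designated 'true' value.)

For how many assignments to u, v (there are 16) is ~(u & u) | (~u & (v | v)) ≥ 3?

4

u = 0, v = 0 ↦ 3  ≥
u = 0, v = 1 ↦ 3  ≥
u = 0, v = 2 ↦ 3  ≥
u = 0, v = 3 ↦ 3  ≥
u = 1, v = 0 ↦ 0  <
u = 1, v = 1 ↦ 0  <
u = 1, v = 2 ↦ 0  <
u = 1, v = 3 ↦ 0  <
u = 2, v = 0 ↦ 0  <
u = 2, v = 1 ↦ 0  <
u = 2, v = 2 ↦ 0  <
u = 2, v = 3 ↦ 0  <
u = 3, v = 0 ↦ 0  <
u = 3, v = 1 ↦ 0  <
u = 3, v = 2 ↦ 0  <
u = 3, v = 3 ↦ 0  <
So 4 of the 16 assignments meet the threshold.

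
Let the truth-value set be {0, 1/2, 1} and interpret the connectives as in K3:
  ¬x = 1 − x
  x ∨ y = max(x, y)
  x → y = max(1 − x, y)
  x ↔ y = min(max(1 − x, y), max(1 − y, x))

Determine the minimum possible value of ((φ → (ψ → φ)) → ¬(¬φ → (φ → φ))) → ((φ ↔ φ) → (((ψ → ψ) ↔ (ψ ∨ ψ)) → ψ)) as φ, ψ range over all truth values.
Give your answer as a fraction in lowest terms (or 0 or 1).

1/2

Take φ = 1/2, ψ = 1/2:
ψ → φ = 1/2 → 1/2 = 1/2
φ → (ψ → φ) = 1/2 → 1/2 = 1/2
¬φ = ¬1/2 = 1/2
φ → φ = 1/2 → 1/2 = 1/2
¬φ → (φ → φ) = 1/2 → 1/2 = 1/2
¬(¬φ → (φ → φ)) = ¬1/2 = 1/2
(φ → (ψ → φ)) → ¬(¬φ → (φ → φ)) = 1/2 → 1/2 = 1/2
φ ↔ φ = 1/2 ↔ 1/2 = 1/2
ψ → ψ = 1/2 → 1/2 = 1/2
ψ ∨ ψ = 1/2 ∨ 1/2 = 1/2
(ψ → ψ) ↔ (ψ ∨ ψ) = 1/2 ↔ 1/2 = 1/2
((ψ → ψ) ↔ (ψ ∨ ψ)) → ψ = 1/2 → 1/2 = 1/2
(φ ↔ φ) → (((ψ → ψ) ↔ (ψ ∨ ψ)) → ψ) = 1/2 → 1/2 = 1/2
((φ → (ψ → φ)) → ¬(¬φ → (φ → φ))) → ((φ ↔ φ) → (((ψ → ψ) ↔ (ψ ∨ ψ)) → ψ)) = 1/2 → 1/2 = 1/2
No assignment yields a value below 1/2, so this is the minimum.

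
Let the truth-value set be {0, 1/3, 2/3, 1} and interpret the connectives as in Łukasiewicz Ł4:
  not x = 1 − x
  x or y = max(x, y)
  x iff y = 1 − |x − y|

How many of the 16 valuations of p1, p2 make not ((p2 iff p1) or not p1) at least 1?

1

p1 = 0, p2 = 0 ↦ 0  <
p1 = 0, p2 = 1/3 ↦ 0  <
p1 = 0, p2 = 2/3 ↦ 0  <
p1 = 0, p2 = 1 ↦ 0  <
p1 = 1/3, p2 = 0 ↦ 1/3  <
p1 = 1/3, p2 = 1/3 ↦ 0  <
p1 = 1/3, p2 = 2/3 ↦ 1/3  <
p1 = 1/3, p2 = 1 ↦ 1/3  <
p1 = 2/3, p2 = 0 ↦ 2/3  <
p1 = 2/3, p2 = 1/3 ↦ 1/3  <
p1 = 2/3, p2 = 2/3 ↦ 0  <
p1 = 2/3, p2 = 1 ↦ 1/3  <
p1 = 1, p2 = 0 ↦ 1  ≥
p1 = 1, p2 = 1/3 ↦ 2/3  <
p1 = 1, p2 = 2/3 ↦ 1/3  <
p1 = 1, p2 = 1 ↦ 0  <
So 1 of the 16 assignments meets the threshold.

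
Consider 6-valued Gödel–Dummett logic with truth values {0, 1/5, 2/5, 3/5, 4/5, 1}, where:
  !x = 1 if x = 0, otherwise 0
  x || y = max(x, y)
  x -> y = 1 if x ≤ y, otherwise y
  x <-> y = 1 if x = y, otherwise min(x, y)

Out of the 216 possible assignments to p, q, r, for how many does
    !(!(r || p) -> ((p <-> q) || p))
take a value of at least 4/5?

5

value 1: 5 assignments (counts)
value 0: 211 assignments
So 5 of the 216 assignments meet the threshold.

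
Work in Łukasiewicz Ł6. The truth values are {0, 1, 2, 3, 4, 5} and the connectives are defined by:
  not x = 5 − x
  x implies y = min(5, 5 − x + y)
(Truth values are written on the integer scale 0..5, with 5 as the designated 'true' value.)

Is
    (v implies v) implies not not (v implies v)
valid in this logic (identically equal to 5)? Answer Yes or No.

v = 0 ↦ 5
v = 1 ↦ 5
v = 2 ↦ 5
v = 3 ↦ 5
v = 4 ↦ 5
v = 5 ↦ 5
Every assignment gives a value ≥ 5.

Yes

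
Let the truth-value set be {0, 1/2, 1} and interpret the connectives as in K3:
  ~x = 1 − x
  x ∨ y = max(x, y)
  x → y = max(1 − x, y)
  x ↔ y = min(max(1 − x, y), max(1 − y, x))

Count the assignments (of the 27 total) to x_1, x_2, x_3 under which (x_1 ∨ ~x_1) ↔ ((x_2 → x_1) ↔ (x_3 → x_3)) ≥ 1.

value 1: 8 assignments (counts)
value 1/2: 17 assignments
value 0: 2 assignments
So 8 of the 27 assignments meet the threshold.

8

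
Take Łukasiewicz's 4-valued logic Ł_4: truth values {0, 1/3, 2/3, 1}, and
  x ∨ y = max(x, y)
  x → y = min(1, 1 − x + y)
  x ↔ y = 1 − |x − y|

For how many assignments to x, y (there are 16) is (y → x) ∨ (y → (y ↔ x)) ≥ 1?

12

x = 0, y = 0 ↦ 1  ≥
x = 0, y = 1/3 ↦ 1  ≥
x = 0, y = 2/3 ↦ 2/3  <
x = 0, y = 1 ↦ 0  <
x = 1/3, y = 0 ↦ 1  ≥
x = 1/3, y = 1/3 ↦ 1  ≥
x = 1/3, y = 2/3 ↦ 1  ≥
x = 1/3, y = 1 ↦ 1/3  <
x = 2/3, y = 0 ↦ 1  ≥
x = 2/3, y = 1/3 ↦ 1  ≥
x = 2/3, y = 2/3 ↦ 1  ≥
x = 2/3, y = 1 ↦ 2/3  <
x = 1, y = 0 ↦ 1  ≥
x = 1, y = 1/3 ↦ 1  ≥
x = 1, y = 2/3 ↦ 1  ≥
x = 1, y = 1 ↦ 1  ≥
So 12 of the 16 assignments meet the threshold.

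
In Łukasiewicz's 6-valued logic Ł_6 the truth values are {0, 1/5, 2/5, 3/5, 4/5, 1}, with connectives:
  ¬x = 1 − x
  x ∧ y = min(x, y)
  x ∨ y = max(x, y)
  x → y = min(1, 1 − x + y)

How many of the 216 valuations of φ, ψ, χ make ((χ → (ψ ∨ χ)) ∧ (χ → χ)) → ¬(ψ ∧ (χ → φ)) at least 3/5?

value 1: 41 assignments (counts)
value 4/5: 43 assignments (counts)
value 3/5: 42 assignments (counts)
value 2/5: 38 assignments
value 1/5: 31 assignments
value 0: 21 assignments
So 126 of the 216 assignments meet the threshold.

126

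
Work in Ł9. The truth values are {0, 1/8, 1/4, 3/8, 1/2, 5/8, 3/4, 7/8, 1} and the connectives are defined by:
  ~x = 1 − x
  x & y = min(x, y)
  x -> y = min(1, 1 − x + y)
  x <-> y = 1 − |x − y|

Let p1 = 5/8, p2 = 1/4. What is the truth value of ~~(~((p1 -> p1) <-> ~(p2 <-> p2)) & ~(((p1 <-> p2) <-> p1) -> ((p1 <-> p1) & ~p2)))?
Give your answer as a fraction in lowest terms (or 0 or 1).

1/4

p1 -> p1 = 5/8 -> 5/8 = 1
p2 <-> p2 = 1/4 <-> 1/4 = 1
~(p2 <-> p2) = ~1 = 0
(p1 -> p1) <-> ~(p2 <-> p2) = 1 <-> 0 = 0
~((p1 -> p1) <-> ~(p2 <-> p2)) = ~0 = 1
p1 <-> p2 = 5/8 <-> 1/4 = 5/8
(p1 <-> p2) <-> p1 = 5/8 <-> 5/8 = 1
p1 <-> p1 = 5/8 <-> 5/8 = 1
~p2 = ~1/4 = 3/4
(p1 <-> p1) & ~p2 = 1 & 3/4 = 3/4
((p1 <-> p2) <-> p1) -> ((p1 <-> p1) & ~p2) = 1 -> 3/4 = 3/4
~(((p1 <-> p2) <-> p1) -> ((p1 <-> p1) & ~p2)) = ~3/4 = 1/4
~((p1 -> p1) <-> ~(p2 <-> p2)) & ~(((p1 <-> p2) <-> p1) -> ((p1 <-> p1) & ~p2)) = 1 & 1/4 = 1/4
~(~((p1 -> p1) <-> ~(p2 <-> p2)) & ~(((p1 <-> p2) <-> p1) -> ((p1 <-> p1) & ~p2))) = ~1/4 = 3/4
~~(~((p1 -> p1) <-> ~(p2 <-> p2)) & ~(((p1 <-> p2) <-> p1) -> ((p1 <-> p1) & ~p2))) = ~3/4 = 1/4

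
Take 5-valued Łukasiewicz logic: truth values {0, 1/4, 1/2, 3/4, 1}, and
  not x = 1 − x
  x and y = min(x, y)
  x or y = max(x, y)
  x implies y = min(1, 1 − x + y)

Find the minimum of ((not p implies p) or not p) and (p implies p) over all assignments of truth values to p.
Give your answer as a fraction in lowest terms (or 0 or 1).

Take p = 1/4:
not p = not 1/4 = 3/4
not p implies p = 3/4 implies 1/4 = 1/2
not p = not 1/4 = 3/4
(not p implies p) or not p = 1/2 or 3/4 = 3/4
p implies p = 1/4 implies 1/4 = 1
((not p implies p) or not p) and (p implies p) = 3/4 and 1 = 3/4
No assignment yields a value below 3/4, so this is the minimum.

3/4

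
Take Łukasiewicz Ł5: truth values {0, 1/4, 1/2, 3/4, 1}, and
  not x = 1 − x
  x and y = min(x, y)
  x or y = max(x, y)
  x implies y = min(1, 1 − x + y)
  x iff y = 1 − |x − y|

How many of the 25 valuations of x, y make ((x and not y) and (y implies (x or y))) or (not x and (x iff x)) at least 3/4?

14

value 1: 6 assignments (counts)
value 3/4: 8 assignments (counts)
value 1/2: 7 assignments
value 1/4: 3 assignments
value 0: 1 assignment
So 14 of the 25 assignments meet the threshold.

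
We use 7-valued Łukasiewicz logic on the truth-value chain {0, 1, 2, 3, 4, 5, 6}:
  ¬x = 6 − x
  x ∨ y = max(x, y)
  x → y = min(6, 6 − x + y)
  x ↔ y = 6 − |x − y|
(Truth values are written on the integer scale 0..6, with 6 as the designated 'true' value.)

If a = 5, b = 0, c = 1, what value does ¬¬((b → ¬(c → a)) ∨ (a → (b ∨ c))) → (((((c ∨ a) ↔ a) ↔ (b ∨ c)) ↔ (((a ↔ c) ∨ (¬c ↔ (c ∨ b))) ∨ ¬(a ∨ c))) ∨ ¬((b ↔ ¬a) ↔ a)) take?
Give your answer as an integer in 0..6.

c → a = 1 → 5 = 6
¬(c → a) = ¬6 = 0
b → ¬(c → a) = 0 → 0 = 6
b ∨ c = 0 ∨ 1 = 1
a → (b ∨ c) = 5 → 1 = 2
(b → ¬(c → a)) ∨ (a → (b ∨ c)) = 6 ∨ 2 = 6
¬((b → ¬(c → a)) ∨ (a → (b ∨ c))) = ¬6 = 0
¬¬((b → ¬(c → a)) ∨ (a → (b ∨ c))) = ¬0 = 6
c ∨ a = 1 ∨ 5 = 5
(c ∨ a) ↔ a = 5 ↔ 5 = 6
b ∨ c = 0 ∨ 1 = 1
((c ∨ a) ↔ a) ↔ (b ∨ c) = 6 ↔ 1 = 1
a ↔ c = 5 ↔ 1 = 2
¬c = ¬1 = 5
c ∨ b = 1 ∨ 0 = 1
¬c ↔ (c ∨ b) = 5 ↔ 1 = 2
(a ↔ c) ∨ (¬c ↔ (c ∨ b)) = 2 ∨ 2 = 2
a ∨ c = 5 ∨ 1 = 5
¬(a ∨ c) = ¬5 = 1
((a ↔ c) ∨ (¬c ↔ (c ∨ b))) ∨ ¬(a ∨ c) = 2 ∨ 1 = 2
(((c ∨ a) ↔ a) ↔ (b ∨ c)) ↔ (((a ↔ c) ∨ (¬c ↔ (c ∨ b))) ∨ ¬(a ∨ c)) = 1 ↔ 2 = 5
¬a = ¬5 = 1
b ↔ ¬a = 0 ↔ 1 = 5
(b ↔ ¬a) ↔ a = 5 ↔ 5 = 6
¬((b ↔ ¬a) ↔ a) = ¬6 = 0
((((c ∨ a) ↔ a) ↔ (b ∨ c)) ↔ (((a ↔ c) ∨ (¬c ↔ (c ∨ b))) ∨ ¬(a ∨ c))) ∨ ¬((b ↔ ¬a) ↔ a) = 5 ∨ 0 = 5
¬¬((b → ¬(c → a)) ∨ (a → (b ∨ c))) → (((((c ∨ a) ↔ a) ↔ (b ∨ c)) ↔ (((a ↔ c) ∨ (¬c ↔ (c ∨ b))) ∨ ¬(a ∨ c))) ∨ ¬((b ↔ ¬a) ↔ a)) = 6 → 5 = 5

5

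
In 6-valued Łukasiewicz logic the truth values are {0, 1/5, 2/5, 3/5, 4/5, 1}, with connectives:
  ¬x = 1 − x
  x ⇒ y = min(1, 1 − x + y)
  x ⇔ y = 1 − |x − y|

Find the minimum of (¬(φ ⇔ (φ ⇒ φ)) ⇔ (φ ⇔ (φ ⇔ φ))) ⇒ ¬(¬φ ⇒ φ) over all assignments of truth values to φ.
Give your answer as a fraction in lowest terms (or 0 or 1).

1/5

Take φ = 3/5:
φ ⇒ φ = 3/5 ⇒ 3/5 = 1
φ ⇔ (φ ⇒ φ) = 3/5 ⇔ 1 = 3/5
¬(φ ⇔ (φ ⇒ φ)) = ¬3/5 = 2/5
φ ⇔ φ = 3/5 ⇔ 3/5 = 1
φ ⇔ (φ ⇔ φ) = 3/5 ⇔ 1 = 3/5
¬(φ ⇔ (φ ⇒ φ)) ⇔ (φ ⇔ (φ ⇔ φ)) = 2/5 ⇔ 3/5 = 4/5
¬φ = ¬3/5 = 2/5
¬φ ⇒ φ = 2/5 ⇒ 3/5 = 1
¬(¬φ ⇒ φ) = ¬1 = 0
(¬(φ ⇔ (φ ⇒ φ)) ⇔ (φ ⇔ (φ ⇔ φ))) ⇒ ¬(¬φ ⇒ φ) = 4/5 ⇒ 0 = 1/5
No assignment yields a value below 1/5, so this is the minimum.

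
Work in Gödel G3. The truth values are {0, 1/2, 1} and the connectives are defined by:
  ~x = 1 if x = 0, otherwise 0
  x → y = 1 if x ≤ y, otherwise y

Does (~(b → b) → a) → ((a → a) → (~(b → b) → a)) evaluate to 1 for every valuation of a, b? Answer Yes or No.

Yes

a = 0, b = 0 ↦ 1
a = 0, b = 1/2 ↦ 1
a = 0, b = 1 ↦ 1
a = 1/2, b = 0 ↦ 1
a = 1/2, b = 1/2 ↦ 1
a = 1/2, b = 1 ↦ 1
a = 1, b = 0 ↦ 1
a = 1, b = 1/2 ↦ 1
a = 1, b = 1 ↦ 1
Every assignment gives a value ≥ 1.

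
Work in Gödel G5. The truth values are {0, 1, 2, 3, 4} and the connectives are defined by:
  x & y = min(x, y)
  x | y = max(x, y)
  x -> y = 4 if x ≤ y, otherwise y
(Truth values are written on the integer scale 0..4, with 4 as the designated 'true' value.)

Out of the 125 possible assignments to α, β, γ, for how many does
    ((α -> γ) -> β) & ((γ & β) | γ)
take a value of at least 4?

5

value 4: 5 assignments (counts)
value 3: 15 assignments
value 2: 25 assignments
value 1: 35 assignments
value 0: 45 assignments
So 5 of the 125 assignments meet the threshold.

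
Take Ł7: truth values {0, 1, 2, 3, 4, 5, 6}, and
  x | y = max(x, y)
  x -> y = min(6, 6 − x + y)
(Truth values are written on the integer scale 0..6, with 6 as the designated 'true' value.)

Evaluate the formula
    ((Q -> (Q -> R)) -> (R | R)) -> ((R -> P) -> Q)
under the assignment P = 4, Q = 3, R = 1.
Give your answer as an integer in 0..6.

6

Q -> R = 3 -> 1 = 4
Q -> (Q -> R) = 3 -> 4 = 6
R | R = 1 | 1 = 1
(Q -> (Q -> R)) -> (R | R) = 6 -> 1 = 1
R -> P = 1 -> 4 = 6
(R -> P) -> Q = 6 -> 3 = 3
((Q -> (Q -> R)) -> (R | R)) -> ((R -> P) -> Q) = 1 -> 3 = 6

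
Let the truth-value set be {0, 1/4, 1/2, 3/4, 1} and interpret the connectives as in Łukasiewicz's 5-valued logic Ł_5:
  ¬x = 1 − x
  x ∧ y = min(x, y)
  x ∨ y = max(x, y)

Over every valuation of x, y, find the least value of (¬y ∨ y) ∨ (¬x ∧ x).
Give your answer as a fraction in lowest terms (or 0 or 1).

1/2

Take x = 0, y = 1/2:
¬y = ¬1/2 = 1/2
¬y ∨ y = 1/2 ∨ 1/2 = 1/2
¬x = ¬0 = 1
¬x ∧ x = 1 ∧ 0 = 0
(¬y ∨ y) ∨ (¬x ∧ x) = 1/2 ∨ 0 = 1/2
No assignment yields a value below 1/2, so this is the minimum.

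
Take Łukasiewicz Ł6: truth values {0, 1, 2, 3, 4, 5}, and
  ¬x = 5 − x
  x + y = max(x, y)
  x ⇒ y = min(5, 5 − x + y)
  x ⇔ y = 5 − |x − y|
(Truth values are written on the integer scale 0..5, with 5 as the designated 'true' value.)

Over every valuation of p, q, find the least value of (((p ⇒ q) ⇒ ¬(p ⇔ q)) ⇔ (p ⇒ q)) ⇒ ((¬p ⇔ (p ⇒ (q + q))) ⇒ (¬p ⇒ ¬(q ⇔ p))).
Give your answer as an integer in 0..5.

4

Take p = 1, q = 0:
p ⇒ q = 1 ⇒ 0 = 4
p ⇔ q = 1 ⇔ 0 = 4
¬(p ⇔ q) = ¬4 = 1
(p ⇒ q) ⇒ ¬(p ⇔ q) = 4 ⇒ 1 = 2
p ⇒ q = 1 ⇒ 0 = 4
((p ⇒ q) ⇒ ¬(p ⇔ q)) ⇔ (p ⇒ q) = 2 ⇔ 4 = 3
¬p = ¬1 = 4
q + q = 0 + 0 = 0
p ⇒ (q + q) = 1 ⇒ 0 = 4
¬p ⇔ (p ⇒ (q + q)) = 4 ⇔ 4 = 5
¬p = ¬1 = 4
q ⇔ p = 0 ⇔ 1 = 4
¬(q ⇔ p) = ¬4 = 1
¬p ⇒ ¬(q ⇔ p) = 4 ⇒ 1 = 2
(¬p ⇔ (p ⇒ (q + q))) ⇒ (¬p ⇒ ¬(q ⇔ p)) = 5 ⇒ 2 = 2
(((p ⇒ q) ⇒ ¬(p ⇔ q)) ⇔ (p ⇒ q)) ⇒ ((¬p ⇔ (p ⇒ (q + q))) ⇒ (¬p ⇒ ¬(q ⇔ p))) = 3 ⇒ 2 = 4
No assignment yields a value below 4, so this is the minimum.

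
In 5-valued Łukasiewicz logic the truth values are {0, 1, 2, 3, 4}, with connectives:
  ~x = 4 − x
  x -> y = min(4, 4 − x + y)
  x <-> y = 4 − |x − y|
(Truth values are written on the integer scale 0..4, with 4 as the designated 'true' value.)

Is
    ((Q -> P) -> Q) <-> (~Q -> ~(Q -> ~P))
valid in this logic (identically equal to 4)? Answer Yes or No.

Counterexample: take P = 0, Q = 1.
Q -> P = 1 -> 0 = 3
(Q -> P) -> Q = 3 -> 1 = 2
~Q = ~1 = 3
~P = ~0 = 4
Q -> ~P = 1 -> 4 = 4
~(Q -> ~P) = ~4 = 0
~Q -> ~(Q -> ~P) = 3 -> 0 = 1
((Q -> P) -> Q) <-> (~Q -> ~(Q -> ~P)) = 2 <-> 1 = 3
This gives 3 ≠ 4.

No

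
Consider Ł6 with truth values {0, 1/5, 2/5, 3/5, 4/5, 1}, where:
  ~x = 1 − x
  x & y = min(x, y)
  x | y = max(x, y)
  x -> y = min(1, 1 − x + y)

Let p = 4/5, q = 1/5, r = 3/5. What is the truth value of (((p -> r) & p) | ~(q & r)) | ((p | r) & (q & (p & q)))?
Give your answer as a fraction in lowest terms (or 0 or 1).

p -> r = 4/5 -> 3/5 = 4/5
(p -> r) & p = 4/5 & 4/5 = 4/5
q & r = 1/5 & 3/5 = 1/5
~(q & r) = ~1/5 = 4/5
((p -> r) & p) | ~(q & r) = 4/5 | 4/5 = 4/5
p | r = 4/5 | 3/5 = 4/5
p & q = 4/5 & 1/5 = 1/5
q & (p & q) = 1/5 & 1/5 = 1/5
(p | r) & (q & (p & q)) = 4/5 & 1/5 = 1/5
(((p -> r) & p) | ~(q & r)) | ((p | r) & (q & (p & q))) = 4/5 | 1/5 = 4/5

4/5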